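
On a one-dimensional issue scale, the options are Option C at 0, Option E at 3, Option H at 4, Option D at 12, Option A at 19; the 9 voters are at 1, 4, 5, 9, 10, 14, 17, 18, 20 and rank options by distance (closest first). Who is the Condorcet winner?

With single-peaked preferences on a line, the Condorcet winner is the candidate closest to the median voter.
The median voter (position 10) is closest to Option D at 12.
Check: Option D vs Option H — voters closer to Option D: 6 of 9.

Option D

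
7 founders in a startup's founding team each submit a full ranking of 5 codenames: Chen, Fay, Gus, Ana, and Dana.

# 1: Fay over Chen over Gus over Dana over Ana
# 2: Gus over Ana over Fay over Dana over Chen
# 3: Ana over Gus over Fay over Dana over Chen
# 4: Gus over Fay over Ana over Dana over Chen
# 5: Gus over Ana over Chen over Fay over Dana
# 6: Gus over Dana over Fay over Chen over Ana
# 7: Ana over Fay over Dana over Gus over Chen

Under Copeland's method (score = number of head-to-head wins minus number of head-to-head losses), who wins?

Gus

Pairwise results:
  Chen vs Fay: Fay wins 6–1.
  Chen vs Gus: Gus wins 6–1.
  Chen vs Ana: Ana wins 5–2.
  Chen vs Dana: Dana wins 5–2.
  Fay vs Gus: Gus wins 5–2.
  Fay vs Ana: Ana wins 4–3.
  Fay vs Dana: Fay wins 6–1.
  Gus vs Ana: Gus wins 5–2.
  Gus vs Dana: Gus wins 6–1.
  Ana vs Dana: Ana wins 5–2.
Copeland scores (wins − losses):
  Chen: 0 − 4 = -4
  Fay: 2 − 2 = 0
  Gus: 4 − 0 = 4
  Ana: 3 − 1 = 2
  Dana: 1 − 3 = -2
Gus has the best Copeland score.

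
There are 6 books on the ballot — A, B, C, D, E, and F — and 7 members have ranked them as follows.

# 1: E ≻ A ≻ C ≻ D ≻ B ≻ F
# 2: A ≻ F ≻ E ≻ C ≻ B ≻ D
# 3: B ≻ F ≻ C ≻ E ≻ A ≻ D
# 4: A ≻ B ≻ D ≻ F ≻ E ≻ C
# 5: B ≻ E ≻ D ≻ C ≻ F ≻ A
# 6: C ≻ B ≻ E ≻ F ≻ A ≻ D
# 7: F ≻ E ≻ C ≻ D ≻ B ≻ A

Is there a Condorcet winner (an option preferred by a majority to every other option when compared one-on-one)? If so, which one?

None — there is no Condorcet winner

Head-to-head results (7 voters total):
A vs B: B wins 4–3.
A vs C: C wins 4–3.
A vs D: A wins 5–2.
A vs E: E wins 5–2.
A vs F: F wins 4–3.
B vs C: C wins 4–3.
B vs D: B wins 5–2.
B vs E: B wins 4–3.
B vs F: B wins 5–2.
C vs D: C wins 5–2.
C vs E: E wins 5–2.
C vs F: F wins 4–3.
D vs E: E wins 6–1.
D vs F: F wins 4–3.
E vs F: F wins 4–3.
No candidate beats all others: B beats E beats C beats B, a majority cycle.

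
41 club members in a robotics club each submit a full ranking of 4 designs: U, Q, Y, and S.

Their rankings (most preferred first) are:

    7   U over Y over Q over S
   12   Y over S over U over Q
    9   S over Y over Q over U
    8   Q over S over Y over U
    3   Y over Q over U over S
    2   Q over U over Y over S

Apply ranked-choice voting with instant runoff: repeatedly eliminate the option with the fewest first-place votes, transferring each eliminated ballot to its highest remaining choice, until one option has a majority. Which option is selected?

Y

Round 1: Y 15, Q 10, S 9, U 7. U has the fewest and is eliminated.
Round 2: Y 22, Q 10, S 9. Y has a majority.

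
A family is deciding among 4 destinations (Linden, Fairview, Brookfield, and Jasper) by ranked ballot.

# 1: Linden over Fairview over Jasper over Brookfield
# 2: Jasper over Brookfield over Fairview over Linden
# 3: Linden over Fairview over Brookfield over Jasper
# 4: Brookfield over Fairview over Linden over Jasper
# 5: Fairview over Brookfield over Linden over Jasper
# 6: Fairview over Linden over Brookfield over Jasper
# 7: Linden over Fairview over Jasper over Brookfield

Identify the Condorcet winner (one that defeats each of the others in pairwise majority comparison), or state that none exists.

Head-to-head results (7 voters total):
Linden vs Fairview: Fairview wins 4–3.
Linden vs Brookfield: Linden wins 4–3.
Linden vs Jasper: Linden wins 6–1.
Fairview vs Brookfield: Fairview wins 5–2.
Fairview vs Jasper: Fairview wins 6–1.
Brookfield vs Jasper: Brookfield wins 4–3.
Fairview beats each rival — Linden (4–3), Brookfield (5–2), Jasper (6–1) — so Fairview is the Condorcet winner.

Fairview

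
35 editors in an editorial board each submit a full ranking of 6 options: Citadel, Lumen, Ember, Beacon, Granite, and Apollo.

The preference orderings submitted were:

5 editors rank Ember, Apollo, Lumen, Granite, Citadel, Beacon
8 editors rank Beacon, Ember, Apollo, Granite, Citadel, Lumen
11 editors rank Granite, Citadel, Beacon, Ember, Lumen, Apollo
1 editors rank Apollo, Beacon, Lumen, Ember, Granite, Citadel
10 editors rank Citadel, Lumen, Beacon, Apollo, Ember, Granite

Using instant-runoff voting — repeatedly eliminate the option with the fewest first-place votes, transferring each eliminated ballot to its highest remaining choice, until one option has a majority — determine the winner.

Round 1: Granite 11, Citadel 10, Beacon 8, Ember 5, Apollo 1, Lumen 0. Lumen has the fewest and is eliminated.
Round 2: Granite 11, Citadel 10, Beacon 8, Ember 5, Apollo 1. Apollo has the fewest and is eliminated.
Round 3: Granite 11, Citadel 10, Beacon 9, Ember 5. Ember has the fewest and is eliminated.
Round 4: Granite 16, Citadel 10, Beacon 9. Beacon has the fewest and is eliminated.
Round 5: Granite 25, Citadel 10. Granite has a majority.

Granite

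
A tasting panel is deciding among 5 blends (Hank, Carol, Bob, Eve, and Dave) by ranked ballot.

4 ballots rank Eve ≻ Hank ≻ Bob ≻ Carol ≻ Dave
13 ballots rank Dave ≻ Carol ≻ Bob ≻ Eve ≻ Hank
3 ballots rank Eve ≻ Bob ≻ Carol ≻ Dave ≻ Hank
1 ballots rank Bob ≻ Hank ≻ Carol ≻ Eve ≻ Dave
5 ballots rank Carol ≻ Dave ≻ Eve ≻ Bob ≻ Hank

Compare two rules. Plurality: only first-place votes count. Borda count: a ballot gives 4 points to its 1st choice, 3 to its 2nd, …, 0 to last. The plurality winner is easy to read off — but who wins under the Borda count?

Plurality first-place counts: Hank 0, Carol 5, Bob 1, Eve 7, Dave 13 → Dave.
Borda totals: Hank 15, Carol 71, Bob 52, Eve 52, Dave 70 → Carol.

Carol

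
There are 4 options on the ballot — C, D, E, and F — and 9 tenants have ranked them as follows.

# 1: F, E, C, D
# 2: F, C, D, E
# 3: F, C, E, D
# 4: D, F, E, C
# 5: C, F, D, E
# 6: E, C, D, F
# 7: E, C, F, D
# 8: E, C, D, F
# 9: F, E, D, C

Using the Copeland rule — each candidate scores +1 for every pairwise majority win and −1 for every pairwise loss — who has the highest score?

Pairwise results:
  C vs D: C wins 7–2.
  C vs E: E wins 6–3.
  C vs F: F wins 5–4.
  D vs E: E wins 6–3.
  D vs F: F wins 6–3.
  E vs F: F wins 6–3.
Copeland scores (wins − losses):
  C: 1 − 2 = -1
  D: 0 − 3 = -3
  E: 2 − 1 = 1
  F: 3 − 0 = 3
F has the best Copeland score.

F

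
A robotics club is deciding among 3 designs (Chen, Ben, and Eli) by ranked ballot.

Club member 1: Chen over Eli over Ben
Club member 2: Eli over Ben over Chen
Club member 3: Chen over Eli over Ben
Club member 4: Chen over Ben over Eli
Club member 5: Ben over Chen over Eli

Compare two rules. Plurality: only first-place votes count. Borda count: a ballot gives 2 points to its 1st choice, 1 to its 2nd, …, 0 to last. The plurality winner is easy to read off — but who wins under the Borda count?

Chen

Plurality first-place counts: Chen 3, Ben 1, Eli 1 → Chen.
Borda totals: Chen 7, Ben 4, Eli 4 → Chen.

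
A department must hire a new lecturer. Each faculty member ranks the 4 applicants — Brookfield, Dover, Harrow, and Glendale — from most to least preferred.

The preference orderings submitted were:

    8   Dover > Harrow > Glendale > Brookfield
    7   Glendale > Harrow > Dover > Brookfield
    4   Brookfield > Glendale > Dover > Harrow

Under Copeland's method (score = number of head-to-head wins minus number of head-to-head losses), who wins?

Glendale

Pairwise results:
  Brookfield vs Dover: Dover wins 15–4.
  Brookfield vs Harrow: Harrow wins 15–4.
  Brookfield vs Glendale: Glendale wins 15–4.
  Dover vs Harrow: Dover wins 12–7.
  Dover vs Glendale: Glendale wins 11–8.
  Harrow vs Glendale: Glendale wins 11–8.
Copeland scores (wins − losses):
  Brookfield: 0 − 3 = -3
  Dover: 2 − 1 = 1
  Harrow: 1 − 2 = -1
  Glendale: 3 − 0 = 3
Glendale has the best Copeland score.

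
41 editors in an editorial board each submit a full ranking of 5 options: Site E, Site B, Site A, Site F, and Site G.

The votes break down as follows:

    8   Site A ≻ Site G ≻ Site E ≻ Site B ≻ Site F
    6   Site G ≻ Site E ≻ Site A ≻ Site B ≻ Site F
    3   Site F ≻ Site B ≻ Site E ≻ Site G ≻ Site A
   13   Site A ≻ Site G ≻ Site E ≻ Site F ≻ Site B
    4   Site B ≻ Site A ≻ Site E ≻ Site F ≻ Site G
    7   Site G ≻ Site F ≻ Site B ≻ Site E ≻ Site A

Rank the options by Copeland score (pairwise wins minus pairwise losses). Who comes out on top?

Pairwise results:
  Site E vs Site B: Site E wins 27–14.
  Site E vs Site A: Site A wins 25–16.
  Site E vs Site F: Site E wins 31–10.
  Site E vs Site G: Site G wins 34–7.
  Site B vs Site A: Site A wins 27–14.
  Site B vs Site F: Site F wins 23–18.
  Site B vs Site G: Site G wins 34–7.
  Site A vs Site F: Site A wins 31–10.
  Site A vs Site G: Site A wins 25–16.
  Site F vs Site G: Site G wins 34–7.
Copeland scores (wins − losses):
  Site E: 2 − 2 = 0
  Site B: 0 − 4 = -4
  Site A: 4 − 0 = 4
  Site F: 1 − 3 = -2
  Site G: 3 − 1 = 2
Site A has the best Copeland score.

Site A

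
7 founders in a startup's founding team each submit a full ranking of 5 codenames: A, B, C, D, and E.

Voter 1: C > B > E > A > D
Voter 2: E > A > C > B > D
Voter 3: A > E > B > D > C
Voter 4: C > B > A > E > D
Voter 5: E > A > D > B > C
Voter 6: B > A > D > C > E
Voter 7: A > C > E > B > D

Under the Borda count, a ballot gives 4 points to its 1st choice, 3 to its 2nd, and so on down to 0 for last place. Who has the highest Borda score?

A

Borda scores:
  A: 1 + 3 + 4 + 2 + 3 + 3 + 4 = 20
  B: 3 + 1 + 2 + 3 + 1 + 4 + 1 = 15
  C: 4 + 2 + 0 + 4 + 0 + 1 + 3 = 14
  D: 0 + 0 + 1 + 0 + 2 + 2 + 0 = 5
  E: 2 + 4 + 3 + 1 + 4 + 0 + 2 = 16
A has the highest total.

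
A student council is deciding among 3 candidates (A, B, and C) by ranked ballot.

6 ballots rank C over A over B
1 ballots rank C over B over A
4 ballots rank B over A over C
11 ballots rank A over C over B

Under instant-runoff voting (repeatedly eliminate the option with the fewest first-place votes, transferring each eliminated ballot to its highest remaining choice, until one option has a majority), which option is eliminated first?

B

Round 1: A 11, C 7, B 4. B has the fewest and is eliminated.
Round 2: A 15, C 7. A has a majority.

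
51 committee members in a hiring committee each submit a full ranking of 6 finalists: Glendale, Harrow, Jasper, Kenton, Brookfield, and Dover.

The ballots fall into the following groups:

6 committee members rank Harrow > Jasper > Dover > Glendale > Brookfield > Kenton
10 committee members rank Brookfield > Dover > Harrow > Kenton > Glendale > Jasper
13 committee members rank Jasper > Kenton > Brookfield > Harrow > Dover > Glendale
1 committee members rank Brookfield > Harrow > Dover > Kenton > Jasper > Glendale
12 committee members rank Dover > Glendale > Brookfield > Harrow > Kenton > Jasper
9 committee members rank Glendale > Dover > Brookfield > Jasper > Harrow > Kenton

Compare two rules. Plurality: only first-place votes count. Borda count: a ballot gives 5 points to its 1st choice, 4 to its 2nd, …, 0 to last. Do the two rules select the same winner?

Plurality first-place counts: Glendale 9, Harrow 6, Jasper 13, Kenton 0, Brookfield 11, Dover 12 → Jasper.
Borda totals: Glendale 115, Harrow 123, Jasper 108, Kenton 86, Brookfield 163, Dover 170 → Dover.
The two rules disagree: plurality picks Jasper, Borda picks Dover.

No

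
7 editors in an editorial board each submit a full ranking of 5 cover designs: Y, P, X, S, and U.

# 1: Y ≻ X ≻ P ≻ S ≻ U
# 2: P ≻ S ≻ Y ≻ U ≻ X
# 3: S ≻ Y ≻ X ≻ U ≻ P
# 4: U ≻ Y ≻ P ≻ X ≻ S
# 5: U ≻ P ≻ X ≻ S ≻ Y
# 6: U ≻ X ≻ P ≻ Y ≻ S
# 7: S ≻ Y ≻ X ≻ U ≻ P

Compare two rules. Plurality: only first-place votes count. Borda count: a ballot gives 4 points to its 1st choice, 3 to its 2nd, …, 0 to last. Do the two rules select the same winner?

No

Plurality first-place counts: Y 1, P 1, X 0, S 2, U 3 → U.
Borda totals: Y 16, P 13, X 13, S 13, U 15 → Y.
The two rules disagree: plurality picks U, Borda picks Y.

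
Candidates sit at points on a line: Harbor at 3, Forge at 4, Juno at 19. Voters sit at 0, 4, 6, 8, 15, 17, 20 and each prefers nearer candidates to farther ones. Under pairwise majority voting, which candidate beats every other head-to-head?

With single-peaked preferences on a line, the Condorcet winner is the candidate closest to the median voter.
The median voter (position 8) is closest to Forge at 4.
Check: Forge vs Juno — voters closer to Forge: 4 of 7.

Forge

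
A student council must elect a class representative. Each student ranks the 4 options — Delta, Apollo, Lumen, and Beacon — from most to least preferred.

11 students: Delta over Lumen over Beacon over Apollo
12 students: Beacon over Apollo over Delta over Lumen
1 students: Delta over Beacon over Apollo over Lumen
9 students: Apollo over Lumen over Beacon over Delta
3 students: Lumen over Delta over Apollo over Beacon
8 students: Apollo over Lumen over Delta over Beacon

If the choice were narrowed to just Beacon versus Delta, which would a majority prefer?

Delta

Ballots ranking Beacon above Delta: 12+9 = 21.
Ballots ranking Delta above Beacon: 11+1+3+8 = 23.
Delta wins the head-to-head, 23–21.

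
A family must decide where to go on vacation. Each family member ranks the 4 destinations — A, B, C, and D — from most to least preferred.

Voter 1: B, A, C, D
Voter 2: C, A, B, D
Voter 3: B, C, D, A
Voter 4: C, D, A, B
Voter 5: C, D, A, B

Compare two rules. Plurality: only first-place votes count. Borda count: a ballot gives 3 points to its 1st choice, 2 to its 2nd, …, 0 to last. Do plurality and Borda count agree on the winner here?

Yes

Plurality first-place counts: A 0, B 2, C 3, D 0 → C.
Borda totals: A 6, B 7, C 12, D 5 → C.
The two rules agree on C.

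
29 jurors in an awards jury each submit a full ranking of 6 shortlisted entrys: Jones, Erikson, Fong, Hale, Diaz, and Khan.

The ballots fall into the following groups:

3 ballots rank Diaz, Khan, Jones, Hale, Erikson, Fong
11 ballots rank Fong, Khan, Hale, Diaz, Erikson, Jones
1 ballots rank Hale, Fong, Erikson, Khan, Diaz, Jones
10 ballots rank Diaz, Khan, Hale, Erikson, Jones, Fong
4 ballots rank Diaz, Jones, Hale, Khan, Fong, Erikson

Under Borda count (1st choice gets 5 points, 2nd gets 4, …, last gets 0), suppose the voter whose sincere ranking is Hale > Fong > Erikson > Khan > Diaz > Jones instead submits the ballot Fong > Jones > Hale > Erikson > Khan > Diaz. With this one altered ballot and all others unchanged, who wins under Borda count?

Diaz

Borda totals with the altered ballot: Jones 39, Erikson 36, Fong 64, Hale 84, Diaz 107, Khan 105.
The winner is unchanged: still Diaz.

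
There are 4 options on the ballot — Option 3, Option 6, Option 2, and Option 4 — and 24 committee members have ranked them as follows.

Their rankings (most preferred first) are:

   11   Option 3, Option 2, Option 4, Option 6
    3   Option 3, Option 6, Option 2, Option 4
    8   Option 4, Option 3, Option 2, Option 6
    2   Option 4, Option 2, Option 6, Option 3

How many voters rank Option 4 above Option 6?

21

Ballots ranking Option 4 above Option 6: 11+8+2 = 21.
Ballots ranking Option 6 above Option 4: 3.
So 21 of 24 voters prefer Option 4 to Option 6.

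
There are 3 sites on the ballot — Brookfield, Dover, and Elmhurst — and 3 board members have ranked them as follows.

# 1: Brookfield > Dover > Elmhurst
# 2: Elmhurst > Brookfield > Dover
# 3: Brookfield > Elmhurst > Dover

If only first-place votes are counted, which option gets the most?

Brookfield

First-place vote totals:
  Brookfield: 2
  Dover: 0
  Elmhurst: 1
Brookfield has the most first-place votes.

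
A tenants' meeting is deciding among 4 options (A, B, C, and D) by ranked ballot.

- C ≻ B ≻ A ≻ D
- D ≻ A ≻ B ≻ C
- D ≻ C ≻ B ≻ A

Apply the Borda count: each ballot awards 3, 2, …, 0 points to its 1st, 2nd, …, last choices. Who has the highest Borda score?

D

Borda scores:
  A: 1 + 2 + 0 = 3
  B: 2 + 1 + 1 = 4
  C: 3 + 0 + 2 = 5
  D: 0 + 3 + 3 = 6
D has the highest total.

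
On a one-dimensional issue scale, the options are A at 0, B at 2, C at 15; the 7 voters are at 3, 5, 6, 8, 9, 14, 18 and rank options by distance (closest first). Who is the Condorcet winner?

B

With single-peaked preferences on a line, the Condorcet winner is the candidate closest to the median voter.
The median voter (position 8) is closest to B at 2.
Check: B vs A — voters closer to B: 7 of 7.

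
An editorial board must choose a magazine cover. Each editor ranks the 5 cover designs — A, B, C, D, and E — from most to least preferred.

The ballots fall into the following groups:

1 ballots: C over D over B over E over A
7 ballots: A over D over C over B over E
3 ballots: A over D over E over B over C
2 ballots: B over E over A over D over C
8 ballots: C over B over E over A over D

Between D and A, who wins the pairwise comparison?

Ballots ranking D above A: 1.
Ballots ranking A above D: 7+3+2+8 = 20.
A wins the head-to-head, 20–1.

A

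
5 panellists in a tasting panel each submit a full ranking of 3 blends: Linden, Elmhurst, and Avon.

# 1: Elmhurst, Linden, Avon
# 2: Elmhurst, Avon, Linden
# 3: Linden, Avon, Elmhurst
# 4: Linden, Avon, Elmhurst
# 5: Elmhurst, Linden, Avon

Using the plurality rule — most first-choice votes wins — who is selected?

Elmhurst

First-place vote totals:
  Linden: 2
  Elmhurst: 3
  Avon: 0
Elmhurst has the most first-place votes.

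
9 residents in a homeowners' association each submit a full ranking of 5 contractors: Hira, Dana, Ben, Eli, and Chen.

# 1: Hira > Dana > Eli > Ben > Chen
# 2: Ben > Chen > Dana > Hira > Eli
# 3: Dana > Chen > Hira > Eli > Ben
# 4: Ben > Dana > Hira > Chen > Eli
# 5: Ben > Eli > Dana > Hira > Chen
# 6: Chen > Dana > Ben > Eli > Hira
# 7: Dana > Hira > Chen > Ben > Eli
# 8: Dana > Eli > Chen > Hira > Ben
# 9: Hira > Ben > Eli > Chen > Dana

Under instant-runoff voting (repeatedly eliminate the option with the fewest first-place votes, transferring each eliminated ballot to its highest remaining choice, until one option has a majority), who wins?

Round 1: Dana 3, Ben 3, Hira 2, Chen 1, Eli 0. Eli has the fewest and is eliminated.
Round 2: Dana 3, Ben 3, Hira 2, Chen 1. Chen has the fewest and is eliminated.
Round 3: Dana 4, Ben 3, Hira 2. Hira has the fewest and is eliminated.
Round 4: Dana 5, Ben 4. Dana has a majority.

Dana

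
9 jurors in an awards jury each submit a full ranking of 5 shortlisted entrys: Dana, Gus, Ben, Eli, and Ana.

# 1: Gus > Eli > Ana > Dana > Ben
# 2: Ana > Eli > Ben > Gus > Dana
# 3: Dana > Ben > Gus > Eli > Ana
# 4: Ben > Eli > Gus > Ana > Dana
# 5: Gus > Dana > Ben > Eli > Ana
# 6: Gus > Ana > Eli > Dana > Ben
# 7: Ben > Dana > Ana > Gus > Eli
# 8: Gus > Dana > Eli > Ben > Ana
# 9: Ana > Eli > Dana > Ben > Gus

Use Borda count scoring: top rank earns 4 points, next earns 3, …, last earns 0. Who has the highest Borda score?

Borda scores:
  Dana: 1 + 0 + 4 + 0 + 3 + 1 + 3 + 3 + 2 = 17
  Gus: 4 + 1 + 2 + 2 + 4 + 4 + 1 + 4 + 0 = 22
  Ben: 0 + 2 + 3 + 4 + 2 + 0 + 4 + 1 + 1 = 17
  Eli: 3 + 3 + 1 + 3 + 1 + 2 + 0 + 2 + 3 = 18
  Ana: 2 + 4 + 0 + 1 + 0 + 3 + 2 + 0 + 4 = 16
Gus has the highest total.

Gus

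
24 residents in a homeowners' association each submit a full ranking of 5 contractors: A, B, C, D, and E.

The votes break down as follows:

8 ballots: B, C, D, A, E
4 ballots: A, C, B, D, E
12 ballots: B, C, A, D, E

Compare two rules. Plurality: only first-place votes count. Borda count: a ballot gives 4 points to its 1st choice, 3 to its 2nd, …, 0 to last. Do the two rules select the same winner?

Plurality first-place counts: A 4, B 20, C 0, D 0, E 0 → B.
Borda totals: A 48, B 88, C 72, D 32, E 0 → B.
The two rules agree on B.

Yes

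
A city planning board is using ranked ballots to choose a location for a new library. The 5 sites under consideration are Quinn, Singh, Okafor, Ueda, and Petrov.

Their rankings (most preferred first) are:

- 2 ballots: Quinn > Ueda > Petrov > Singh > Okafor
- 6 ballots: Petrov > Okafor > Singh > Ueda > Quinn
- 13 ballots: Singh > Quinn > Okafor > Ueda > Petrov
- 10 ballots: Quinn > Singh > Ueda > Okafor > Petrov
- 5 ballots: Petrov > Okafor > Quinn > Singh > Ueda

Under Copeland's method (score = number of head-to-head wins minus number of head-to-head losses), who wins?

Pairwise results:
  Quinn vs Singh: Singh wins 19–17.
  Quinn vs Okafor: Quinn wins 25–11.
  Quinn vs Ueda: Quinn wins 30–6.
  Quinn vs Petrov: Quinn wins 25–11.
  Singh vs Okafor: Singh wins 25–11.
  Singh vs Ueda: Singh wins 34–2.
  Singh vs Petrov: Singh wins 23–13.
  Okafor vs Ueda: Okafor wins 24–12.
  Okafor vs Petrov: Okafor wins 23–13.
  Ueda vs Petrov: Ueda wins 25–11.
Copeland scores (wins − losses):
  Quinn: 3 − 1 = 2
  Singh: 4 − 0 = 4
  Okafor: 2 − 2 = 0
  Ueda: 1 − 3 = -2
  Petrov: 0 − 4 = -4
Singh has the best Copeland score.

Singh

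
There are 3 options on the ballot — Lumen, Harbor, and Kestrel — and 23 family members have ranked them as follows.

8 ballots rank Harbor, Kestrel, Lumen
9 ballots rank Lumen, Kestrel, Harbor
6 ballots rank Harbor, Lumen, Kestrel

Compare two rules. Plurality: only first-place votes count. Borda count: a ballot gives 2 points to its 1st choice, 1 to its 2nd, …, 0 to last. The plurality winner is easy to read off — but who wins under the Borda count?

Plurality first-place counts: Lumen 9, Harbor 14, Kestrel 0 → Harbor.
Borda totals: Lumen 24, Harbor 28, Kestrel 17 → Harbor.

Harbor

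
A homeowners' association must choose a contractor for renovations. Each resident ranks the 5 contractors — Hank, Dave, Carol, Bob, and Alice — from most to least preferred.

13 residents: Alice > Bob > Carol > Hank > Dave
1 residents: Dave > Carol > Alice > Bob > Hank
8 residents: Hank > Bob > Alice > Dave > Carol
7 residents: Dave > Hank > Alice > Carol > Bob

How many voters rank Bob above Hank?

Ballots ranking Bob above Hank: 13+1 = 14.
Ballots ranking Hank above Bob: 8+7 = 15.
So 14 of 29 voters prefer Bob to Hank.

14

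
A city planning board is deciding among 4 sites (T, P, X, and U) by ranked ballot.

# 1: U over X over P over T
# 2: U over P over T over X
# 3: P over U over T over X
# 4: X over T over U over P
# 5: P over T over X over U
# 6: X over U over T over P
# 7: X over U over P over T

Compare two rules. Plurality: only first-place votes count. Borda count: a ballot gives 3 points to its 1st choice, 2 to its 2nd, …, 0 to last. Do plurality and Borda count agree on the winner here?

No

Plurality first-place counts: T 0, P 2, X 3, U 2 → X.
Borda totals: T 7, P 10, X 12, U 13 → U.
The two rules disagree: plurality picks X, Borda picks U.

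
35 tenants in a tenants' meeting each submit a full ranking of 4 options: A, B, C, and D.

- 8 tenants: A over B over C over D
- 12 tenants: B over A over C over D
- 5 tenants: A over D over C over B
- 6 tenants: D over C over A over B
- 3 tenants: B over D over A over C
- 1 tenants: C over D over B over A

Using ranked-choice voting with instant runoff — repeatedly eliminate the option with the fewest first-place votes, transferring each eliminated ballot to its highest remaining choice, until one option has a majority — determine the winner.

A

Round 1: B 15, A 13, D 6, C 1. C has the fewest and is eliminated.
Round 2: B 15, A 13, D 7. D has the fewest and is eliminated.
Round 3: A 19, B 16. A has a majority.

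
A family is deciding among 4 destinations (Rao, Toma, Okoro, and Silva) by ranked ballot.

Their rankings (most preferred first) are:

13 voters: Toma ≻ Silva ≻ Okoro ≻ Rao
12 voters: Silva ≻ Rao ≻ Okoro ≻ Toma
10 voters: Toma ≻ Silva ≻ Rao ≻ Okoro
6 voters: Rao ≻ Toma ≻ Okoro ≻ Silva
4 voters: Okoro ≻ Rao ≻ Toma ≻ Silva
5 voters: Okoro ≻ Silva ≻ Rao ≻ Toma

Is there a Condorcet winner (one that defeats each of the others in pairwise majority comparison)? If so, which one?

Head-to-head results (50 voters total):
Rao vs Toma: Rao wins 27–23.
Rao vs Okoro: Rao wins 28–22.
Rao vs Silva: Silva wins 40–10.
Toma vs Okoro: Toma wins 29–21.
Toma vs Silva: Toma wins 33–17.
Okoro vs Silva: Silva wins 35–15.
No candidate beats all others: Rao beats Toma beats Silva beats Rao, a majority cycle.

There is no Condorcet winner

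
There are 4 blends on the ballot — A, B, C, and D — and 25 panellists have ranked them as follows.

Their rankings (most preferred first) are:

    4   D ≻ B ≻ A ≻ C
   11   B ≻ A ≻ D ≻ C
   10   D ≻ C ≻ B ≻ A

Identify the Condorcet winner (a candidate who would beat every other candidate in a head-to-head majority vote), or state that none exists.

D

Head-to-head results (25 voters total):
A vs B: B wins 25–0.
A vs C: A wins 15–10.
A vs D: D wins 14–11.
B vs C: B wins 15–10.
B vs D: D wins 14–11.
C vs D: D wins 25–0.
D beats each rival — A (14–11), B (14–11), C (25–0) — so D is the Condorcet winner.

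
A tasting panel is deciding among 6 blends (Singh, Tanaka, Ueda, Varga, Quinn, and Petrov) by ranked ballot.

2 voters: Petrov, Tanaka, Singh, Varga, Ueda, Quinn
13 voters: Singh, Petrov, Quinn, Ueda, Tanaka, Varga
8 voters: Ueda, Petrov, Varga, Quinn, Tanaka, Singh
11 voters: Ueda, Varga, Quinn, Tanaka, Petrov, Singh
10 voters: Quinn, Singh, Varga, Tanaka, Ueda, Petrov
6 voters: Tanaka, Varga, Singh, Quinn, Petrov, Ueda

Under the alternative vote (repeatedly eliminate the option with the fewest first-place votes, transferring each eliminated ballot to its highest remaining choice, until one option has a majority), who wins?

Round 1: Ueda 19, Singh 13, Quinn 10, Tanaka 6, Petrov 2, Varga 0. Varga has the fewest and is eliminated.
Round 2: Ueda 19, Singh 13, Quinn 10, Tanaka 6, Petrov 2. Petrov has the fewest and is eliminated.
Round 3: Ueda 19, Singh 13, Quinn 10, Tanaka 8. Tanaka has the fewest and is eliminated.
Round 4: Singh 21, Ueda 19, Quinn 10. Quinn has the fewest and is eliminated.
Round 5: Singh 31, Ueda 19. Singh has a majority.

Singh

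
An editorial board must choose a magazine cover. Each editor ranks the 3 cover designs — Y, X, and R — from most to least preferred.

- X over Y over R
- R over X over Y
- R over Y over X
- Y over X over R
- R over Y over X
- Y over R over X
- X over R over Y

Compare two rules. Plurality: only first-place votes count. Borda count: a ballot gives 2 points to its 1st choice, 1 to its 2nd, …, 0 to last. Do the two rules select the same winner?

Yes

Plurality first-place counts: Y 2, X 2, R 3 → R.
Borda totals: Y 7, X 6, R 8 → R.
The two rules agree on R.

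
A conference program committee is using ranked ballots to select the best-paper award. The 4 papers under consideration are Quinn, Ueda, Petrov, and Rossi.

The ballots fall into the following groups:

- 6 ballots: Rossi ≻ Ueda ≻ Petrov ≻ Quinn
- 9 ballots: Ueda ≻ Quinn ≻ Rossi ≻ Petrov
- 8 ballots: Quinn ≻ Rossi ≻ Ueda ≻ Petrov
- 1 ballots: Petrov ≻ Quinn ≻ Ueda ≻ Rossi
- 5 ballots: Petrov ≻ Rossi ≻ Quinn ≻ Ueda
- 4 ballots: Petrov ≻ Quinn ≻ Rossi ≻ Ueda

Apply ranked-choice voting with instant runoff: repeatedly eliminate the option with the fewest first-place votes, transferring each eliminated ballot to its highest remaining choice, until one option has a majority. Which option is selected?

Round 1: Petrov 10, Ueda 9, Quinn 8, Rossi 6. Rossi has the fewest and is eliminated.
Round 2: Ueda 15, Petrov 10, Quinn 8. Quinn has the fewest and is eliminated.
Round 3: Ueda 23, Petrov 10. Ueda has a majority.

Ueda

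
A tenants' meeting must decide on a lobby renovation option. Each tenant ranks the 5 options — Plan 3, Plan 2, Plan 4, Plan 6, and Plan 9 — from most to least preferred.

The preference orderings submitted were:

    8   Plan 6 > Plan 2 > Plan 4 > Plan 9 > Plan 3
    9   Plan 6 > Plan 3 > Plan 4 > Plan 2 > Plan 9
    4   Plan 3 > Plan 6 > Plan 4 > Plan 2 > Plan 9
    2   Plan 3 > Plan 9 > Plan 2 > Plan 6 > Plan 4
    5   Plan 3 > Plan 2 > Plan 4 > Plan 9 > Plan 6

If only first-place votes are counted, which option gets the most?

First-place vote totals:
  Plan 3: 11
  Plan 2: 0
  Plan 4: 0
  Plan 6: 17
  Plan 9: 0
Plan 6 has the most first-place votes.

Plan 6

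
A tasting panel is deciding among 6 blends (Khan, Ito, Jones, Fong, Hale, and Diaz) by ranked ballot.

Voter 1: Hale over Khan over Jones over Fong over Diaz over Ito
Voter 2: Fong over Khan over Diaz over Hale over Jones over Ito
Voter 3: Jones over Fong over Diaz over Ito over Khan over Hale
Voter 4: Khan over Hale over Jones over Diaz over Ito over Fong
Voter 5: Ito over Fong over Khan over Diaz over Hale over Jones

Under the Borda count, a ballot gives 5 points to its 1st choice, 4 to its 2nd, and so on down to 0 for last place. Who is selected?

Borda scores:
  Khan: 4 + 4 + 1 + 5 + 3 = 17
  Ito: 0 + 0 + 2 + 1 + 5 = 8
  Jones: 3 + 1 + 5 + 3 + 0 = 12
  Fong: 2 + 5 + 4 + 0 + 4 = 15
  Hale: 5 + 2 + 0 + 4 + 1 = 12
  Diaz: 1 + 3 + 3 + 2 + 2 = 11
Khan has the highest total.

Khan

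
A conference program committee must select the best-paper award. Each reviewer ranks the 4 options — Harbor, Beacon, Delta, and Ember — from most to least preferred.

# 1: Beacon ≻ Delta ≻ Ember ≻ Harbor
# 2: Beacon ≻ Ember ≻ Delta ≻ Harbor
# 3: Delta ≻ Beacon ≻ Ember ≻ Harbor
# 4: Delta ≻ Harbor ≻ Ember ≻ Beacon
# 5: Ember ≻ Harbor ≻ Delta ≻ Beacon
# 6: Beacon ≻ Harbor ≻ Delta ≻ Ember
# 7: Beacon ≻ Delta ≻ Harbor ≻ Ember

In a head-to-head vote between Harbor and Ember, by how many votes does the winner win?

1

Ballots ranking Harbor above Ember: 3.
Ballots ranking Ember above Harbor: 4.
Ember wins 4–3, a margin of 1.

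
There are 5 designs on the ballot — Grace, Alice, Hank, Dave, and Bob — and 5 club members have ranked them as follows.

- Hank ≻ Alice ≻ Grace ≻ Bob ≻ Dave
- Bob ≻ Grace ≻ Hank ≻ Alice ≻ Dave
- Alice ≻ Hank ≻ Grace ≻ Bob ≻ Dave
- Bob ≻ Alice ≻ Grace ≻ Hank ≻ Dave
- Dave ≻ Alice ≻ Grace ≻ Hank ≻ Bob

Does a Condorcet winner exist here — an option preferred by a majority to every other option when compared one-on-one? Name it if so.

Head-to-head results (5 voters total):
Grace vs Alice: Alice wins 4–1.
Grace vs Hank: Grace wins 3–2.
Grace vs Dave: Grace wins 4–1.
Grace vs Bob: Grace wins 3–2.
Alice vs Hank: Alice wins 3–2.
Alice vs Dave: Alice wins 4–1.
Alice vs Bob: Alice wins 3–2.
Hank vs Dave: Hank wins 4–1.
Hank vs Bob: Hank wins 3–2.
Dave vs Bob: Bob wins 4–1.
Alice beats each rival — Grace (4–1), Hank (3–2), Dave (4–1), Bob (3–2) — so Alice is the Condorcet winner.

Alice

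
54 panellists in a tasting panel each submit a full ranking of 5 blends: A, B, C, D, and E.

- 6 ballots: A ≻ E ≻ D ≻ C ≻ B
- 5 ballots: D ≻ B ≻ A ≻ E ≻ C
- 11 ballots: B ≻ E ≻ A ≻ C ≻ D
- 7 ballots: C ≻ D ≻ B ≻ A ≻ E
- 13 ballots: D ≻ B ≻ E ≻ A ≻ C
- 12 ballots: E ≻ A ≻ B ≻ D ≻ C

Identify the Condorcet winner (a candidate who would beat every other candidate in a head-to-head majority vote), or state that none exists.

Head-to-head results (54 voters total):
A vs B: B wins 36–18.
A vs C: A wins 47–7.
A vs D: A wins 29–25.
A vs E: E wins 36–18.
B vs C: B wins 41–13.
B vs D: D wins 31–23.
B vs E: B wins 36–18.
C vs D: D wins 36–18.
C vs E: E wins 47–7.
D vs E: E wins 29–25.
No candidate beats all others: A beats D beats B beats A, a majority cycle.

There is no Condorcet winner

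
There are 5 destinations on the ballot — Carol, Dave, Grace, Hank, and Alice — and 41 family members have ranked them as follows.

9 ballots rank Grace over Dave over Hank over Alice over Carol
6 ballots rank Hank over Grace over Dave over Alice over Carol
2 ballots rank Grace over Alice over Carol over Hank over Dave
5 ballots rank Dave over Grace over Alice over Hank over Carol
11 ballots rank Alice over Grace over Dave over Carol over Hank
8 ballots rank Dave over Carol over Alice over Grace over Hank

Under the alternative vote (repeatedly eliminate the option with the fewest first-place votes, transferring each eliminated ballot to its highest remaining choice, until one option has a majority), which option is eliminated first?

Round 1: Dave 13, Grace 11, Alice 11, Hank 6, Carol 0. Carol has the fewest and is eliminated.
Round 2: Dave 13, Grace 11, Alice 11, Hank 6. Hank has the fewest and is eliminated.
Round 3: Grace 17, Dave 13, Alice 11. Alice has the fewest and is eliminated.
Round 4: Grace 28, Dave 13. Grace has a majority.

Carol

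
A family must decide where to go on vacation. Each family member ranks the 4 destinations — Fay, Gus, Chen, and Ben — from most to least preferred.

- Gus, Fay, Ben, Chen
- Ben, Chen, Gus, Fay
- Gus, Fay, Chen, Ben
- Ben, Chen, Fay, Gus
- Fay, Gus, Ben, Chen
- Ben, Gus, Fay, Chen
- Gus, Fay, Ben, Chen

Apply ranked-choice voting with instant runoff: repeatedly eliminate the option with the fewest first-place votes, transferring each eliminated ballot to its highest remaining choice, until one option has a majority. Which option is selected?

Gus

Round 1: Gus 3, Ben 3, Fay 1, Chen 0. Chen has the fewest and is eliminated.
Round 2: Gus 3, Ben 3, Fay 1. Fay has the fewest and is eliminated.
Round 3: Gus 4, Ben 3. Gus has a majority.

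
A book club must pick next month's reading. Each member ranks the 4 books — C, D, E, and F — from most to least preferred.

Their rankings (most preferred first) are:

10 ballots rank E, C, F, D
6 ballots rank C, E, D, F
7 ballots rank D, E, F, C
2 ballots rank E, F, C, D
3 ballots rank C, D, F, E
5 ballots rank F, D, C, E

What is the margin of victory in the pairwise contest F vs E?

Ballots ranking F above E: 3+5 = 8.
Ballots ranking E above F: 10+6+7+2 = 25.
E wins 25–8, a margin of 17.

17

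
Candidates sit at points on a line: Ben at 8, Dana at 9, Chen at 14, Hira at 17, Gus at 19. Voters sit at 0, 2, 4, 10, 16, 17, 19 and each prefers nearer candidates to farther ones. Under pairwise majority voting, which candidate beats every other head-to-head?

With single-peaked preferences on a line, the Condorcet winner is the candidate closest to the median voter.
The median voter (position 10) is closest to Dana at 9.
Check: Dana vs Ben — voters closer to Dana: 4 of 7.

Dana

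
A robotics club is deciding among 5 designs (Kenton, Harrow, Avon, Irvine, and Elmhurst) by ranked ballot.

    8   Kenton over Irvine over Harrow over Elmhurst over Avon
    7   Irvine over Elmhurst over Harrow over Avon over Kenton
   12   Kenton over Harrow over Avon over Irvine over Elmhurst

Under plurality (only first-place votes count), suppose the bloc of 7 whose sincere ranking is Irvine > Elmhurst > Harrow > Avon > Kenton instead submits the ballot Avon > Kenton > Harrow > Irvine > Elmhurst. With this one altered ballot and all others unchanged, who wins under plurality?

First-place totals with the altered ballot: Kenton 20, Harrow 0, Avon 7, Irvine 0, Elmhurst 0.
The winner is unchanged: still Kenton.

Kenton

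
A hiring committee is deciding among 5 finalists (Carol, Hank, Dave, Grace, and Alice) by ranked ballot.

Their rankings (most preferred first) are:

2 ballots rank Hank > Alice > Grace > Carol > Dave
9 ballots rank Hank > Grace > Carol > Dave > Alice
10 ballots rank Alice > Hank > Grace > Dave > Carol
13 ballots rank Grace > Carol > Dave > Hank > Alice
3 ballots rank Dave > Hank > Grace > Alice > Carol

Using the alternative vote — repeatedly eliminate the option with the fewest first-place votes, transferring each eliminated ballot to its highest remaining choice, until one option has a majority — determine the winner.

Round 1: Grace 13, Hank 11, Alice 10, Dave 3, Carol 0. Carol has the fewest and is eliminated.
Round 2: Grace 13, Hank 11, Alice 10, Dave 3. Dave has the fewest and is eliminated.
Round 3: Hank 14, Grace 13, Alice 10. Alice has the fewest and is eliminated.
Round 4: Hank 24, Grace 13. Hank has a majority.

Hank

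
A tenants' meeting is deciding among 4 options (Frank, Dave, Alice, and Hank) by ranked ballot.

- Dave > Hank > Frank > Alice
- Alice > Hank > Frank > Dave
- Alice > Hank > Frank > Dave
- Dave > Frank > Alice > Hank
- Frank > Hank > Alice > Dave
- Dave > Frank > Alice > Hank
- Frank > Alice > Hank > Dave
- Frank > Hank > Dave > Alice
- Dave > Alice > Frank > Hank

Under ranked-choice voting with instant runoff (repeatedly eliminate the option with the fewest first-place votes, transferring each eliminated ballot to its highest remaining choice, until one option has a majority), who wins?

Round 1: Dave 4, Frank 3, Alice 2, Hank 0. Hank has the fewest and is eliminated.
Round 2: Dave 4, Frank 3, Alice 2. Alice has the fewest and is eliminated.
Round 3: Frank 5, Dave 4. Frank has a majority.

Frank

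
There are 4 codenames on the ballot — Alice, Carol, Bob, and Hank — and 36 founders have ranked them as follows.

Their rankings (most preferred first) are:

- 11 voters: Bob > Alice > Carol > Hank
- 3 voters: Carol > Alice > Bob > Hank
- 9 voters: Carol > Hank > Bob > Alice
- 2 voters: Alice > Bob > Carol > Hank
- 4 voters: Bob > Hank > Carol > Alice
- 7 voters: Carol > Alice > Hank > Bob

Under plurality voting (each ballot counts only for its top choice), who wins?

First-place vote totals:
  Alice: 2
  Carol: 19
  Bob: 15
  Hank: 0
Carol has the most first-place votes.

Carol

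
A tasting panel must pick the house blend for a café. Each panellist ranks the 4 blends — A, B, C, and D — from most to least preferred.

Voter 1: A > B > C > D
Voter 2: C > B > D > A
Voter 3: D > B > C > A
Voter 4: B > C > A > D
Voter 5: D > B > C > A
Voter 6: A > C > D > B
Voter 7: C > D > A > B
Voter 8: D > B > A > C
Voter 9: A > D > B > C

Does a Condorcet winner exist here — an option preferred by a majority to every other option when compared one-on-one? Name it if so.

No Condorcet winner

Head-to-head results (9 voters total):
A vs B: B wins 5–4.
A vs C: C wins 5–4.
A vs D: D wins 5–4.
B vs C: B wins 6–3.
B vs D: D wins 6–3.
C vs D: C wins 5–4.
No candidate beats all others: B beats C beats D beats B, a majority cycle.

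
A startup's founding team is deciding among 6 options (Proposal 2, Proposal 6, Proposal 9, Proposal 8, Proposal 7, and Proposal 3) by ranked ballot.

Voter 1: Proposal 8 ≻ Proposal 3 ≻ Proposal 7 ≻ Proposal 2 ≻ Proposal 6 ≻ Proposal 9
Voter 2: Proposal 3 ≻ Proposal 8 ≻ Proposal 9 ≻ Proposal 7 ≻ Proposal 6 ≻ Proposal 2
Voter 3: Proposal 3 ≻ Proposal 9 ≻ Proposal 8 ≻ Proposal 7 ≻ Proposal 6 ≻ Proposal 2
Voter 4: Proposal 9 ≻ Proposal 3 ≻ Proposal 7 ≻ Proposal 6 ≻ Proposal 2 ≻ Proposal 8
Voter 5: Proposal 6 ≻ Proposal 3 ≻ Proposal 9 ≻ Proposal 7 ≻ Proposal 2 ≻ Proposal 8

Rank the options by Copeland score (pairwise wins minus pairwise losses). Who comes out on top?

Proposal 3

Pairwise results:
  Proposal 2 vs Proposal 6: Proposal 6 wins 4–1.
  Proposal 2 vs Proposal 9: Proposal 9 wins 4–1.
  Proposal 2 vs Proposal 8: Proposal 8 wins 3–2.
  Proposal 2 vs Proposal 7: Proposal 7 wins 5–0.
  Proposal 2 vs Proposal 3: Proposal 3 wins 5–0.
  Proposal 6 vs Proposal 9: Proposal 9 wins 3–2.
  Proposal 6 vs Proposal 8: Proposal 8 wins 3–2.
  Proposal 6 vs Proposal 7: Proposal 7 wins 4–1.
  Proposal 6 vs Proposal 3: Proposal 3 wins 4–1.
  Proposal 9 vs Proposal 8: Proposal 9 wins 3–2.
  Proposal 9 vs Proposal 7: Proposal 9 wins 4–1.
  Proposal 9 vs Proposal 3: Proposal 3 wins 4–1.
  Proposal 8 vs Proposal 7: Proposal 8 wins 3–2.
  Proposal 8 vs Proposal 3: Proposal 3 wins 4–1.
  Proposal 7 vs Proposal 3: Proposal 3 wins 5–0.
Copeland scores (wins − losses):
  Proposal 2: 0 − 5 = -5
  Proposal 6: 1 − 4 = -3
  Proposal 9: 4 − 1 = 3
  Proposal 8: 3 − 2 = 1
  Proposal 7: 2 − 3 = -1
  Proposal 3: 5 − 0 = 5
Proposal 3 has the best Copeland score.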